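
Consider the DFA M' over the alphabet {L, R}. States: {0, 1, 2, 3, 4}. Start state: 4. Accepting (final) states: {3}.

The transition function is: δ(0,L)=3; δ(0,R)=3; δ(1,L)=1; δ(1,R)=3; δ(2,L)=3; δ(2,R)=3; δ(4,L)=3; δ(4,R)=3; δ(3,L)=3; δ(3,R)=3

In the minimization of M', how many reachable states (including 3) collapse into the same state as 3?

1

States {0,1,2} cannot be reached from the start state, so discard them.
Start with accepting vs non-accepting: {3} | {4}.
The partition is now stable with 2 blocks: {3} | {4}.
State 3 belongs to the block {3}, which has 1 states.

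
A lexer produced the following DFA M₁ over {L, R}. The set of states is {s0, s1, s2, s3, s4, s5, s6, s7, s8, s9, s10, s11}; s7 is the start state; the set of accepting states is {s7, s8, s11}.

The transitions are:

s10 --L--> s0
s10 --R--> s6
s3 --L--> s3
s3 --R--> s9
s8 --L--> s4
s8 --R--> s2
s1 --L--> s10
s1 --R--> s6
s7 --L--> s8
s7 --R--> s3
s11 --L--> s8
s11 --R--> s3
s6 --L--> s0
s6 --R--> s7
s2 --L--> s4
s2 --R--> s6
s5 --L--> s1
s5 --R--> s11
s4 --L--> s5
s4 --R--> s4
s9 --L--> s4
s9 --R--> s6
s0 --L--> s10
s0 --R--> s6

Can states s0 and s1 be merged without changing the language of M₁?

P0 = {s7,s8,s11} | {s0,s1,s2,s3,s4,s5,s6,s9,s10}.
Refine {s7,s8,s11} on symbol L: members go to different blocks, giving {s7,s11} and {s8}.
Split {s0,s1,s2,s3,s4,s5,s6,s9,s10} by δ(·,R) → {s0,s1,s2,s3,s4,s9,s10} and {s5,s6}.
Refine {s0,s1,s2,s3,s4,s9,s10} on symbol L: members go to different blocks, giving {s0,s1,s2,s3,s9,s10} and {s4}.
Refine {s0,s1,s2,s3,s9,s10} on symbol L: members go to different blocks, giving {s0,s1,s3,s10} and {s2,s9}.
On input R, block {s0,s1,s3,s10} splits into {s0,s1,s10} and {s3}.
The partition is now stable with 7 blocks: {s7,s11} | {s0,s1,s10} | {s8} | {s5,s6} | {s4} | {s2,s9} | {s3}.
s0 and s1 lie in the same block of the stable partition, so they are equivalent — no string distinguishes them.

Yes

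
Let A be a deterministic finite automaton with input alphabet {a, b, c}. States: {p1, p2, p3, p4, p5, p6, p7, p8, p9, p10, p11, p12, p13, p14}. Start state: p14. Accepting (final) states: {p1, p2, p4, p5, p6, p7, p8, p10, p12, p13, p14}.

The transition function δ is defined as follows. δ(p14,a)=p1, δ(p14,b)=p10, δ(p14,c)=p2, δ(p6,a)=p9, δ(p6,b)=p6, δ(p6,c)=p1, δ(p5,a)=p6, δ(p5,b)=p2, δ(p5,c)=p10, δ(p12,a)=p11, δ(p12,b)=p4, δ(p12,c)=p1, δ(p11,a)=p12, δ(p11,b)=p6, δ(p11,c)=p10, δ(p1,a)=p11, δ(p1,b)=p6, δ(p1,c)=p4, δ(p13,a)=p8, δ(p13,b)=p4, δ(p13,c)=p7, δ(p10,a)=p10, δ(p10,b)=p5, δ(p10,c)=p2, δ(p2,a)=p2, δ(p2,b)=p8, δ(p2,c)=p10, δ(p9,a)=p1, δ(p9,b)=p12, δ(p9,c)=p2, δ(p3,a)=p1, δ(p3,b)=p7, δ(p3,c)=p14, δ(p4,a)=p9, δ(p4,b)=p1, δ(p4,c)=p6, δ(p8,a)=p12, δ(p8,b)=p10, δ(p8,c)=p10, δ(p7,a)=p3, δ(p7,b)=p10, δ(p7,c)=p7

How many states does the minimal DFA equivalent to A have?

First remove the unreachable states {p3,p7,p13}; 11 states remain.
Initial partition by acceptance: {p1,p2,p4,p5,p6,p8,p10,p12,p14} | {p9,p11}.
On input a, block {p1,p2,p4,p5,p6,p8,p10,p12,p14} splits into {p2,p5,p8,p10,p14} and {p1,p4,p6,p12}.
Refine {p2,p5,p8,p10,p14} on symbol a: members go to different blocks, giving {p5,p8,p14} and {p2,p10}.
Stable partition: {p5,p8,p14} | {p9,p11} | {p1,p4,p6,p12} | {p2,p10} — 4 equivalence classes.

4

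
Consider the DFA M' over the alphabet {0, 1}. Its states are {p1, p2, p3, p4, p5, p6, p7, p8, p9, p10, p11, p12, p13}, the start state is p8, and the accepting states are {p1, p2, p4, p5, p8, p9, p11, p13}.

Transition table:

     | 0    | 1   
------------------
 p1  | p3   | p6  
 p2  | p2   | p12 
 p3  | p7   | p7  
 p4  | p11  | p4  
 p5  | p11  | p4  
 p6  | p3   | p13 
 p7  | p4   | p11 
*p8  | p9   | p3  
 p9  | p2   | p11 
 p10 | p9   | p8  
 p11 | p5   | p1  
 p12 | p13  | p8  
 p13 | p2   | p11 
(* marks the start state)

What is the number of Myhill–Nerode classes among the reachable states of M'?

Reachable states from the start: {p1,p2,p3,p4,p5,p6,p7,p8,p9,p11,p12,p13}. Unreachable: {p10} — drop them.
P0 = {p1,p2,p4,p5,p8,p9,p11,p13} | {p3,p6,p7,p12}.
On input 0, block {p1,p2,p4,p5,p8,p9,p11,p13} splits into {p2,p4,p5,p8,p9,p11,p13} and {p1}.
Split {p2,p4,p5,p8,p9,p11,p13} by δ(·,1) → {p4,p5,p9,p13} and {p2,p8} and {p11}.
On input 0, block {p4,p5,p9,p13} splits into {p4,p5} and {p9,p13}.
Split {p3,p6,p7,p12} by δ(·,0) → {p3,p6} and {p7} and {p12}.
On input 0, block {p3,p6} splits into {p3} and {p6}.
On input 0, block {p2,p8} splits into {p2} and {p8}.
No further refinement is possible. Final partition (10 blocks): {p4,p5} | {p3} | {p1} | {p2} | {p11} | {p9,p13} | {p7} | {p12} | {p6} | {p8}.

10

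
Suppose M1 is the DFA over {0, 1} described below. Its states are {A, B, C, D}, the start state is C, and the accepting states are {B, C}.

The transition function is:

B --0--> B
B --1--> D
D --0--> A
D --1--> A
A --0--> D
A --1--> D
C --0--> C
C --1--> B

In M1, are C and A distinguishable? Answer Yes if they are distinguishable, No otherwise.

Yes

Start with accepting vs non-accepting: {B,C} | {A,D}.
On input 1, block {B,C} splits into {B} and {C}.
The partition is now stable with 3 blocks: {B} | {A,D} | {C}.
C and A end up in different blocks, so they are distinguishable. For instance, the string 'ε' is accepted from only C.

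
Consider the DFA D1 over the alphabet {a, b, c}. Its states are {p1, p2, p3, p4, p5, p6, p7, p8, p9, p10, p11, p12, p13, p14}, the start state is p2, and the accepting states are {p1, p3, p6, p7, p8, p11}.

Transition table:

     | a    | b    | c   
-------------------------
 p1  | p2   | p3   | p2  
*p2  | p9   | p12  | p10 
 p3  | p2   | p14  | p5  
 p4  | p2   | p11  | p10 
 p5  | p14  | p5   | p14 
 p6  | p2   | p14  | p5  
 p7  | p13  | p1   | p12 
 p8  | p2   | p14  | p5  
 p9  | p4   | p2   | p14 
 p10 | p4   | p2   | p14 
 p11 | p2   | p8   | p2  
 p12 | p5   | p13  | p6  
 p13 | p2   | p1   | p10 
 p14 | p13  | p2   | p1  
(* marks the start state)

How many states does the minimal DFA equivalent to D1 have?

First remove the unreachable states {p7}; 13 states remain.
Start with accepting vs non-accepting: {p1,p3,p6,p8,p11} | {p2,p4,p5,p9,p10,p12,p13,p14}.
On input b, block {p1,p3,p6,p8,p11} splits into {p3,p6,p8} and {p1,p11}.
On input b, block {p2,p4,p5,p9,p10,p12,p13,p14} splits into {p2,p5,p9,p10,p12,p14} and {p4,p13}.
Refine {p2,p5,p9,p10,p12,p14} on symbol a: members go to different blocks, giving {p2,p5,p12} and {p9,p10,p14}.
Split {p2,p5,p12} by δ(·,a) → {p2,p5} and {p12}.
Refine {p2,p5} on symbol b: members go to different blocks, giving {p2} and {p5}.
Split {p9,p10,p14} by δ(·,c) → {p9,p10} and {p14}.
The partition is now stable with 8 blocks: {p3,p6,p8} | {p2} | {p1,p11} | {p4,p13} | {p9,p10} | {p12} | {p5} | {p14}.

8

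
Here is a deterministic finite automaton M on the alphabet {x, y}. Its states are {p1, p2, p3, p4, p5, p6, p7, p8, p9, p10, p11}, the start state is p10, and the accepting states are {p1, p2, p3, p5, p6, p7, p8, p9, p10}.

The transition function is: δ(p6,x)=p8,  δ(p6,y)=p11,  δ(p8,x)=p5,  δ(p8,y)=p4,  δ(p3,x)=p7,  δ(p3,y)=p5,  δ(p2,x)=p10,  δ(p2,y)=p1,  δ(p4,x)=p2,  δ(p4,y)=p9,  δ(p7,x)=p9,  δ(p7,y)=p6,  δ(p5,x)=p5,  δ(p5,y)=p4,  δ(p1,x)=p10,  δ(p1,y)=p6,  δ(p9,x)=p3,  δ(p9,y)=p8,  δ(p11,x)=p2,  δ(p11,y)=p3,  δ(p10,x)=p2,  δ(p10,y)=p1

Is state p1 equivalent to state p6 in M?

P0 = {p1,p2,p3,p5,p6,p7,p8,p9,p10} | {p4,p11}.
Refine {p1,p2,p3,p5,p6,p7,p8,p9,p10} on symbol y: members go to different blocks, giving {p1,p2,p3,p7,p9,p10} and {p5,p6,p8}.
On input y, block {p1,p2,p3,p7,p9,p10} splits into {p1,p3,p7,p9} and {p2,p10}.
Refine {p1,p3,p7,p9} on symbol x: members go to different blocks, giving {p3,p7,p9} and {p1}.
The partition is now stable with 5 blocks: {p3,p7,p9} | {p4,p11} | {p5,p6,p8} | {p2,p10} | {p1}.
p1 and p6 end up in different blocks, so they are distinguishable. For instance, the string 'y' is accepted from only p1.

No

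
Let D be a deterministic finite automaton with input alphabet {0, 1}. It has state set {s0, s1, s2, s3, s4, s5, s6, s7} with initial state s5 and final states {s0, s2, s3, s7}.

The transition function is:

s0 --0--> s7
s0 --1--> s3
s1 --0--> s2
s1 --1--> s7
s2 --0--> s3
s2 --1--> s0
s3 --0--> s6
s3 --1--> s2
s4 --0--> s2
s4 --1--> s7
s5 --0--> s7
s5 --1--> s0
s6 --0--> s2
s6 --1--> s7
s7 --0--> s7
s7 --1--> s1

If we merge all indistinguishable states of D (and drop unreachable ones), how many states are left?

States {s4} cannot be reached from the start state, so discard them.
Initial partition by acceptance: {s0,s2,s3,s7} | {s1,s5,s6}.
Split {s0,s2,s3,s7} by δ(·,0) → {s0,s2,s7} and {s3}.
Split {s0,s2,s7} by δ(·,0) → {s0,s7} and {s2}.
Split {s0,s7} by δ(·,1) → {s0} and {s7}.
Refine {s1,s5,s6} on symbol 0: members go to different blocks, giving {s1,s6} and {s5}.
Stable partition: {s0} | {s1,s6} | {s3} | {s2} | {s7} | {s5} — 6 equivalence classes.

6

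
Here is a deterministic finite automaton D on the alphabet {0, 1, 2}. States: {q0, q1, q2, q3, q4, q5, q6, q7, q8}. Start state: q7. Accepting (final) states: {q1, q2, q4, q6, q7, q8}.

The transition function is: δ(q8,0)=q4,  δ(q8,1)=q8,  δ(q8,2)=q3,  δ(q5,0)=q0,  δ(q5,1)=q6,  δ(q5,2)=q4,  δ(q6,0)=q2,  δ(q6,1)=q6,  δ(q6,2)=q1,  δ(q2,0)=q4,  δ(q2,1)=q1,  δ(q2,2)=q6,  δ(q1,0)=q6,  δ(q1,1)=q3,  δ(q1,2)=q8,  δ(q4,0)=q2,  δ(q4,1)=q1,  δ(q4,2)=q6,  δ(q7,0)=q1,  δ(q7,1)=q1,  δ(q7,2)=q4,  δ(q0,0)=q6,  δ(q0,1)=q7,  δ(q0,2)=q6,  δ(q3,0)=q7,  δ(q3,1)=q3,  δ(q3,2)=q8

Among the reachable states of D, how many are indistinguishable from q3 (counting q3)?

1

States {q0,q5} cannot be reached from the start state, so discard them.
Start with accepting vs non-accepting: {q1,q2,q4,q6,q7,q8} | {q3}.
Split {q1,q2,q4,q6,q7,q8} by δ(·,1) → {q2,q4,q6,q7,q8} and {q1}.
Split {q2,q4,q6,q7,q8} by δ(·,0) → {q2,q4,q6,q8} and {q7}.
On input 1, block {q2,q4,q6,q8} splits into {q2,q4} and {q6,q8}.
On input 2, block {q6,q8} splits into {q6} and {q8}.
Stable partition: {q2,q4} | {q3} | {q1} | {q7} | {q6} | {q8} — 6 equivalence classes.
State q3 belongs to the block {q3}, which has 1 states.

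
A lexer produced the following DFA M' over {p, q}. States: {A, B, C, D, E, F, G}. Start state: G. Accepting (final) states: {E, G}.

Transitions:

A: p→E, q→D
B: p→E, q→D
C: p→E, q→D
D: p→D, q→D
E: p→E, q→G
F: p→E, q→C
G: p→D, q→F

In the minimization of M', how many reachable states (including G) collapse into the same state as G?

First remove the unreachable states {A,B}; 5 states remain.
P0 = {E,G} | {C,D,F}.
Split {E,G} by δ(·,p) → {E} and {G}.
Refine {C,D,F} on symbol p: members go to different blocks, giving {C,F} and {D}.
Refine {C,F} on symbol q: members go to different blocks, giving {C} and {F}.
No further refinement is possible. Final partition (5 blocks): {E} | {C} | {G} | {D} | {F}.
State G belongs to the block {G}, which has 1 states.

1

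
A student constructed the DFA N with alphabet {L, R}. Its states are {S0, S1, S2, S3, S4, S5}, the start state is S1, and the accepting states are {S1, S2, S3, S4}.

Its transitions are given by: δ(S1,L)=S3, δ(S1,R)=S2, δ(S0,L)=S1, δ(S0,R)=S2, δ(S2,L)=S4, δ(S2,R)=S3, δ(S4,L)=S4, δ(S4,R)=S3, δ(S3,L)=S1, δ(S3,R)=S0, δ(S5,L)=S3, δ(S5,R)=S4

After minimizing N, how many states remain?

First remove the unreachable states {S5}; 5 states remain.
Start with accepting vs non-accepting: {S1,S2,S3,S4} | {S0}.
On input R, block {S1,S2,S3,S4} splits into {S1,S2,S4} and {S3}.
Split {S1,S2,S4} by δ(·,L) → {S2,S4} and {S1}.
The partition is now stable with 4 blocks: {S2,S4} | {S0} | {S3} | {S1}.

4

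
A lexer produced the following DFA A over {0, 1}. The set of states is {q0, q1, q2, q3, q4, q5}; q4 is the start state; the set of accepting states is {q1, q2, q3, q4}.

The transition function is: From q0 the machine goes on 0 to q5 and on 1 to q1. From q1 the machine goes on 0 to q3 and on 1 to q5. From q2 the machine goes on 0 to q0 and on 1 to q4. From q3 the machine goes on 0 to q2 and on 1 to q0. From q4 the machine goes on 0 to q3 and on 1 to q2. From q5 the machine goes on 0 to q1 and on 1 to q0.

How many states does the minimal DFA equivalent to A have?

6

Initial partition by acceptance: {q1,q2,q3,q4} | {q0,q5}.
Refine {q1,q2,q3,q4} on symbol 0: members go to different blocks, giving {q1,q3,q4} and {q2}.
On input 0, block {q1,q3,q4} splits into {q1,q4} and {q3}.
Refine {q1,q4} on symbol 1: members go to different blocks, giving {q1} and {q4}.
Split {q0,q5} by δ(·,0) → {q0} and {q5}.
The partition is now stable with 6 blocks: {q1} | {q0} | {q2} | {q3} | {q4} | {q5}.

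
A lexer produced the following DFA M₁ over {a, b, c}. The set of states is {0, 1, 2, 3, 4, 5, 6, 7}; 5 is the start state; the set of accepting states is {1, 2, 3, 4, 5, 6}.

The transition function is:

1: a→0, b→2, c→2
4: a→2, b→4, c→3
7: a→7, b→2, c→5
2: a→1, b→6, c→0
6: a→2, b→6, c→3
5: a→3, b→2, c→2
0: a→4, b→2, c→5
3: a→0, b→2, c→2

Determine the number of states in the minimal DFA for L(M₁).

Reachable states from the start: {0,1,2,3,4,5,6}. Unreachable: {7} — drop them.
Start with accepting vs non-accepting: {1,2,3,4,5,6} | {0}.
Refine {1,2,3,4,5,6} on symbol a: members go to different blocks, giving {2,4,5,6} and {1,3}.
Refine {2,4,5,6} on symbol a: members go to different blocks, giving {2,5} and {4,6}.
Split {2,5} by δ(·,b) → {2} and {5}.
No further refinement is possible. Final partition (5 blocks): {2} | {0} | {1,3} | {4,6} | {5}.

5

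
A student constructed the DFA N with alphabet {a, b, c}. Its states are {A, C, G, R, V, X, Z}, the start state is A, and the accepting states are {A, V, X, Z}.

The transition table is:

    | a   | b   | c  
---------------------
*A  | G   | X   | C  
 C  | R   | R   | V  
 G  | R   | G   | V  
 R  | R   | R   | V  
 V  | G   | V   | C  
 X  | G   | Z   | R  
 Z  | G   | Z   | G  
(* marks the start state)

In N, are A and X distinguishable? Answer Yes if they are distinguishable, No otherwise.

No

Every state is reachable, so we keep all 7.
Start with accepting vs non-accepting: {A,V,X,Z} | {C,G,R}.
No further refinement is possible. Final partition (2 blocks): {A,V,X,Z} | {C,G,R}.
A and X lie in the same block of the stable partition, so they are equivalent — no string distinguishes them.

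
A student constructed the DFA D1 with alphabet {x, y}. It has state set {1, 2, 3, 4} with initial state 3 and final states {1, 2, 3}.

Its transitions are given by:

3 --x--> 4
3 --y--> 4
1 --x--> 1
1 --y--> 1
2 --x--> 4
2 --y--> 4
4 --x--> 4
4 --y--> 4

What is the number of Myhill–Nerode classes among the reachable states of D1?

First remove the unreachable states {1,2}; 2 states remain.
Start with accepting vs non-accepting: {3} | {4}.
Stable partition: {3} | {4} — 2 equivalence classes.

2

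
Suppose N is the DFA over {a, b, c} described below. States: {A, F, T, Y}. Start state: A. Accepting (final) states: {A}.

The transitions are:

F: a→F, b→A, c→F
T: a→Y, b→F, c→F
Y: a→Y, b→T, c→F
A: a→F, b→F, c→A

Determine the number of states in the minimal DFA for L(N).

2

States {T,Y} cannot be reached from the start state, so discard them.
Initial partition by acceptance: {A} | {F}.
Stable partition: {A} | {F} — 2 equivalence classes.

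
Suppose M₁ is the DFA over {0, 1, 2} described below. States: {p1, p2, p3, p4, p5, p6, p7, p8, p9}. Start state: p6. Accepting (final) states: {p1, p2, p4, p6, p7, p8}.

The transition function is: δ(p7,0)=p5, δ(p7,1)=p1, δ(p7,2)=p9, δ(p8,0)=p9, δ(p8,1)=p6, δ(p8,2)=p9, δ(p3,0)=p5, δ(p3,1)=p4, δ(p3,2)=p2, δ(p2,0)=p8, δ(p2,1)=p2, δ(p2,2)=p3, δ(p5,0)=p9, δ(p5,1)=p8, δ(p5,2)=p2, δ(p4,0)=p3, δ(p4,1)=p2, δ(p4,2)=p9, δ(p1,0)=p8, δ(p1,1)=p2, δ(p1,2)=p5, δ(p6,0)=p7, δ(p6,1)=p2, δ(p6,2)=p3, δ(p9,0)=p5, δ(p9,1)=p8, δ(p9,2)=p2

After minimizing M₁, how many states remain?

3

P0 = {p1,p2,p4,p6,p7,p8} | {p3,p5,p9}.
Refine {p1,p2,p4,p6,p7,p8} on symbol 0: members go to different blocks, giving {p1,p2,p6} and {p4,p7,p8}.
No further refinement is possible. Final partition (3 blocks): {p1,p2,p6} | {p3,p5,p9} | {p4,p7,p8}.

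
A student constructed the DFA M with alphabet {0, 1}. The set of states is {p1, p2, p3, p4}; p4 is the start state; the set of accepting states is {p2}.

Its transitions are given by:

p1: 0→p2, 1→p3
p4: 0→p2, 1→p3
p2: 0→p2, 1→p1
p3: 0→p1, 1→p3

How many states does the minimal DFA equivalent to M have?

Every state is reachable, so we keep all 4.
P0 = {p2} | {p1,p3,p4}.
Refine {p1,p3,p4} on symbol 0: members go to different blocks, giving {p1,p4} and {p3}.
The partition is now stable with 3 blocks: {p2} | {p1,p4} | {p3}.

3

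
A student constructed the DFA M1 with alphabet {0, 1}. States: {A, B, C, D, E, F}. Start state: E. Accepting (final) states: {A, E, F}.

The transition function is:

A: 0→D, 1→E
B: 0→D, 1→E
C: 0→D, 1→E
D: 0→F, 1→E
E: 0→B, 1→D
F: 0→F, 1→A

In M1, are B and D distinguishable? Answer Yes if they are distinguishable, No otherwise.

States {C} cannot be reached from the start state, so discard them.
Start with accepting vs non-accepting: {A,E,F} | {B,D}.
Refine {A,E,F} on symbol 0: members go to different blocks, giving {A,E} and {F}.
On input 1, block {A,E} splits into {A} and {E}.
On input 0, block {B,D} splits into {B} and {D}.
No further refinement is possible. Final partition (5 blocks): {A} | {B} | {F} | {E} | {D}.
B and D end up in different blocks, so they are distinguishable. For instance, the string '0' is accepted from only D.

Yes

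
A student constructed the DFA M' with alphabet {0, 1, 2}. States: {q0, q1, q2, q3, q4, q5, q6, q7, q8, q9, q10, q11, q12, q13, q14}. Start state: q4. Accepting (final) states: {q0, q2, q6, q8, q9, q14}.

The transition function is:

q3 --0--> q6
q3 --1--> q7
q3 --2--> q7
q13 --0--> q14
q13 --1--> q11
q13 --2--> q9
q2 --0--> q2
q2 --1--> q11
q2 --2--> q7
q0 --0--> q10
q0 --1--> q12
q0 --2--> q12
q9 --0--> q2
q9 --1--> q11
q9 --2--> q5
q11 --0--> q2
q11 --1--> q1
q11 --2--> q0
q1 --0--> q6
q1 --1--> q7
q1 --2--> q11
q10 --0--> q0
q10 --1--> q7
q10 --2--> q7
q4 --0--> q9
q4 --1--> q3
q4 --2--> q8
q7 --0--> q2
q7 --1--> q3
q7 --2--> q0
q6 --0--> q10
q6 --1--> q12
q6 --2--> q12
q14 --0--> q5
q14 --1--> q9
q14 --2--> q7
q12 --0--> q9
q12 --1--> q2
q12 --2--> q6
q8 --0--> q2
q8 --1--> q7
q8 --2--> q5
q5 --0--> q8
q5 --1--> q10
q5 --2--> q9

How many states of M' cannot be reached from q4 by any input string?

2

Starting at q4 and following transitions, the reachable set is {q0, q1, q2, q3, q4, q5, q6, q7, q8, q9, q10, q11, q12}. That leaves q13, q14 unreachable — 2 in total.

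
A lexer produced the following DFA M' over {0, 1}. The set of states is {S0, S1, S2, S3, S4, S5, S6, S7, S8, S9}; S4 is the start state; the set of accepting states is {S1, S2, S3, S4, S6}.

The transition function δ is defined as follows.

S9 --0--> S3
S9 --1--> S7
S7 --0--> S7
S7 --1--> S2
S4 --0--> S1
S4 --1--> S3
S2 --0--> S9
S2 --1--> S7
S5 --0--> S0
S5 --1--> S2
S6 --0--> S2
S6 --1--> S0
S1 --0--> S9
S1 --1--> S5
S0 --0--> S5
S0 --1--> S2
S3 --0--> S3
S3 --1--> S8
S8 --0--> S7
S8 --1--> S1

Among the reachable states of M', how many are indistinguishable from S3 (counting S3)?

Reachable states from the start: {S0,S1,S2,S3,S4,S5,S7,S8,S9}. Unreachable: {S6} — drop them.
P0 = {S1,S2,S3,S4} | {S0,S5,S7,S8,S9}.
Refine {S1,S2,S3,S4} on symbol 0: members go to different blocks, giving {S1,S2} and {S3,S4}.
Split {S0,S5,S7,S8,S9} by δ(·,0) → {S0,S5,S7,S8} and {S9}.
Split {S3,S4} by δ(·,0) → {S3} and {S4}.
No further refinement is possible. Final partition (5 blocks): {S1,S2} | {S0,S5,S7,S8} | {S3} | {S9} | {S4}.
The equivalence class containing S3 is {S3}, of size 1.

1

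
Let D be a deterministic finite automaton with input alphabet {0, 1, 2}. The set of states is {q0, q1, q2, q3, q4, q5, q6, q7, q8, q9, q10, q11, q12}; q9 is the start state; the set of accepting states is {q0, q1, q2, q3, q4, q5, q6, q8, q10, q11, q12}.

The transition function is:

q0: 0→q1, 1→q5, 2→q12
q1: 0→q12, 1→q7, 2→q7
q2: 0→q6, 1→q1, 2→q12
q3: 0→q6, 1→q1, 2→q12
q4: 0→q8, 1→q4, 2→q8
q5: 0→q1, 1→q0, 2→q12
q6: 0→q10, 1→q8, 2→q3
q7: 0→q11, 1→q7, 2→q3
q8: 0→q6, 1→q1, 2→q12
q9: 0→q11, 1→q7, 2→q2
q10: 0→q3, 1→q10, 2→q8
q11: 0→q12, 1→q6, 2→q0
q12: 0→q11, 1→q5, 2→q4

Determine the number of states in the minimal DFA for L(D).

Every state is reachable, so we keep all 13.
Initial partition by acceptance: {q0,q1,q2,q3,q4,q5,q6,q8,q10,q11,q12} | {q7,q9}.
Split {q0,q1,q2,q3,q4,q5,q6,q8,q10,q11,q12} by δ(·,1) → {q0,q2,q3,q4,q5,q6,q8,q10,q11,q12} and {q1}.
On input 0, block {q0,q2,q3,q4,q5,q6,q8,q10,q11,q12} splits into {q2,q3,q4,q6,q8,q10,q11,q12} and {q0,q5}.
Refine {q2,q3,q4,q6,q8,q10,q11,q12} on symbol 1: members go to different blocks, giving {q4,q6,q10,q11} and {q2,q3,q8} and {q12}.
Refine {q4,q6,q10,q11} on symbol 0: members go to different blocks, giving {q4,q10} and {q6} and {q11}.
No further refinement is possible. Final partition (8 blocks): {q4,q10} | {q7,q9} | {q1} | {q0,q5} | {q2,q3,q8} | {q12} | {q6} | {q11}.

8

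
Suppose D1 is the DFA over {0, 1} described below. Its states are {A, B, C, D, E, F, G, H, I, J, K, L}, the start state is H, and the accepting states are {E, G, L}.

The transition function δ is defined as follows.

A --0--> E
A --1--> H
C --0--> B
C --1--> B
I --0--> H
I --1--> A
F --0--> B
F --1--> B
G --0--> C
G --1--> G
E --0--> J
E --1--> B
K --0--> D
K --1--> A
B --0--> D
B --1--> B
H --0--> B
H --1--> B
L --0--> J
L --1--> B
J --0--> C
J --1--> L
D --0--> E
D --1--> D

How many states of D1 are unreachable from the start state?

Starting at H and following transitions, the reachable set is {B, C, D, E, H, J, L}. That leaves A, F, G, I, K unreachable — 5 in total.

5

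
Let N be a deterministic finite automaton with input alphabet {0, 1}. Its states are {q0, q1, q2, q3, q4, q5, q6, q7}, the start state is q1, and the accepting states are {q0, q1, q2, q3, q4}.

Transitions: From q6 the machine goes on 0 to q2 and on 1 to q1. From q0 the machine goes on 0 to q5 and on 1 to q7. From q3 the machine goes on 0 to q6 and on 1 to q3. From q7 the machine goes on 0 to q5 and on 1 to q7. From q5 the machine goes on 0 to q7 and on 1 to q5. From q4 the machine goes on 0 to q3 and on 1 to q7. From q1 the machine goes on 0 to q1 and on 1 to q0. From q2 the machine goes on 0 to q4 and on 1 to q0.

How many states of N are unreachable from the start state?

4

BFS from q1 reaches {q0, q1, q5, q7}; the 4 state(s) q2, q3, q4, q6 are never visited.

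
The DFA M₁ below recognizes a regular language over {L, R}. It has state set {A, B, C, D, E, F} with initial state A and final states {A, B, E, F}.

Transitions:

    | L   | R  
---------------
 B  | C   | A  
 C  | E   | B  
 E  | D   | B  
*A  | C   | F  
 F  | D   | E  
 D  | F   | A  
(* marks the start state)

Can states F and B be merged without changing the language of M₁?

Every state is reachable, so we keep all 6.
Initial partition by acceptance: {A,B,E,F} | {C,D}.
The partition is now stable with 2 blocks: {A,B,E,F} | {C,D}.
F and B lie in the same block of the stable partition, so they are equivalent — no string distinguishes them.

Yes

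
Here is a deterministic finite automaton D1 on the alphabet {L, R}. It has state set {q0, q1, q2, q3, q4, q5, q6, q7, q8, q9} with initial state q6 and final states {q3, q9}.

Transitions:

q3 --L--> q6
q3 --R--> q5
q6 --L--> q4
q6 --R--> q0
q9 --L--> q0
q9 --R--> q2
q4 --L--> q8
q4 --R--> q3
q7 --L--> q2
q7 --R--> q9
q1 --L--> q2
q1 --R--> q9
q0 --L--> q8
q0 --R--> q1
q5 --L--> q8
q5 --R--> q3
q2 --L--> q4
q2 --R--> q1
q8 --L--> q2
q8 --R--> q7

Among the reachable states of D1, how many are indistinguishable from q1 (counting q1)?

All states are reachable from the start state.
Initial partition by acceptance: {q3,q9} | {q0,q1,q2,q4,q5,q6,q7,q8}.
Split {q0,q1,q2,q4,q5,q6,q7,q8} by δ(·,R) → {q0,q2,q6,q8} and {q1,q4,q5,q7}.
Refine {q3,q9} on symbol R: members go to different blocks, giving {q3} and {q9}.
On input L, block {q0,q2,q6,q8} splits into {q0,q8} and {q2,q6}.
Refine {q0,q8} on symbol L: members go to different blocks, giving {q0} and {q8}.
Split {q1,q4,q5,q7} by δ(·,L) → {q1,q7} and {q4,q5}.
Refine {q2,q6} on symbol R: members go to different blocks, giving {q2} and {q6}.
The partition is now stable with 8 blocks: {q3} | {q0} | {q1,q7} | {q9} | {q2} | {q8} | {q4,q5} | {q6}.
The equivalence class containing q1 is {q1,q7}, of size 2.

2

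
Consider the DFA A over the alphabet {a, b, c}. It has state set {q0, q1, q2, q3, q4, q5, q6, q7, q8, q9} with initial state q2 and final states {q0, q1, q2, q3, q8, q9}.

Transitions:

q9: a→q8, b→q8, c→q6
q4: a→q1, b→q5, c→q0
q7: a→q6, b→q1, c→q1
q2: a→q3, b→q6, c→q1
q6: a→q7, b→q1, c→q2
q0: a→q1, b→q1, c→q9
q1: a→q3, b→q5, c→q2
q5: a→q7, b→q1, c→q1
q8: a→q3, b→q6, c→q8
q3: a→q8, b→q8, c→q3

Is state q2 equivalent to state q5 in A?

No

First remove the unreachable states {q0,q4,q9}; 7 states remain.
Initial partition by acceptance: {q1,q2,q3,q8} | {q5,q6,q7}.
On input b, block {q1,q2,q3,q8} splits into {q1,q2,q8} and {q3}.
No further refinement is possible. Final partition (3 blocks): {q1,q2,q8} | {q5,q6,q7} | {q3}.
q2 and q5 end up in different blocks, so they are distinguishable. For instance, the string 'ε' is accepted from only q2.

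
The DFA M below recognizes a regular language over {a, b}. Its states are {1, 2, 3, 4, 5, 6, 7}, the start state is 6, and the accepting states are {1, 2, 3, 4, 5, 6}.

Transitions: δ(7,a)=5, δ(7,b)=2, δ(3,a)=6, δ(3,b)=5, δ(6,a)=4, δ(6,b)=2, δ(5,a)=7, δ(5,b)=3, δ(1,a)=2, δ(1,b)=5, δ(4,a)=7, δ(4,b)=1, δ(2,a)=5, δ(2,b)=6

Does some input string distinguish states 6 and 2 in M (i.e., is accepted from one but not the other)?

All states are reachable from the start state.
Initial partition by acceptance: {1,2,3,4,5,6} | {7}.
Split {1,2,3,4,5,6} by δ(·,a) → {1,2,3,6} and {4,5}.
Split {1,2,3,6} by δ(·,a) → {1,3} and {2,6}.
Stable partition: {1,3} | {7} | {4,5} | {2,6} — 4 equivalence classes.
6 and 2 lie in the same block of the stable partition, so they are equivalent — no string distinguishes them.

No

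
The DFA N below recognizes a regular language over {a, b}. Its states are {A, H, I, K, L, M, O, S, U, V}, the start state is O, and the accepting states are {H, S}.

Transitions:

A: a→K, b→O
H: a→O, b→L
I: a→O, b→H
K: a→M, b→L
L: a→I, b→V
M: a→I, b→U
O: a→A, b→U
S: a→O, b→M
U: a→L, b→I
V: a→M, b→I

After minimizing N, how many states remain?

Reachable states from the start: {A,H,I,K,L,M,O,U,V}. Unreachable: {S} — drop them.
Start with accepting vs non-accepting: {H} | {A,I,K,L,M,O,U,V}.
On input b, block {A,I,K,L,M,O,U,V} splits into {A,K,L,M,O,U,V} and {I}.
On input a, block {A,K,L,M,O,U,V} splits into {A,K,O,U,V} and {L,M}.
Split {A,K,O,U,V} by δ(·,a) → {K,U,V} and {A,O}.
On input b, block {K,U,V} splits into {U,V} and {K}.
Refine {A,O} on symbol a: members go to different blocks, giving {A} and {O}.
Stable partition: {H} | {U,V} | {I} | {L,M} | {A} | {K} | {O} — 7 equivalence classes.

7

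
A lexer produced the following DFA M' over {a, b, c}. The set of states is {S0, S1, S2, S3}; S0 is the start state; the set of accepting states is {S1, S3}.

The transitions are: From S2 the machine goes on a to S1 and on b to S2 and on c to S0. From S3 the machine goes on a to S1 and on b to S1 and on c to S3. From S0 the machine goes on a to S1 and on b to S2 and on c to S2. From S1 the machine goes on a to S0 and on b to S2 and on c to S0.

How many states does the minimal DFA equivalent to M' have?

2

Reachable states from the start: {S0,S1,S2}. Unreachable: {S3} — drop them.
Initial partition by acceptance: {S1} | {S0,S2}.
Stable partition: {S1} | {S0,S2} — 2 equivalence classes.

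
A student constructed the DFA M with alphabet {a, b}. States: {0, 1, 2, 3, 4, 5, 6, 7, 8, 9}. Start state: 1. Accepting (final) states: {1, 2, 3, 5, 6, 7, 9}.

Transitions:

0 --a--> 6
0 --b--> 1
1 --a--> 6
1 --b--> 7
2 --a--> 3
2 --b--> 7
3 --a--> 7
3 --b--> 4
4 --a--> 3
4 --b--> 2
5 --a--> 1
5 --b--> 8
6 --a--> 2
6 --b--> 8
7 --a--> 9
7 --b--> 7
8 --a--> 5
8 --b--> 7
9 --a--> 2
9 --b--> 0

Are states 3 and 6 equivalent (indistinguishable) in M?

Yes

Every state is reachable, so we keep all 10.
Start with accepting vs non-accepting: {1,2,3,5,6,7,9} | {0,4,8}.
On input b, block {1,2,3,5,6,7,9} splits into {3,5,6,9} and {1,2,7}.
The partition is now stable with 3 blocks: {3,5,6,9} | {0,4,8} | {1,2,7}.
3 and 6 lie in the same block of the stable partition, so they are equivalent — no string distinguishes them.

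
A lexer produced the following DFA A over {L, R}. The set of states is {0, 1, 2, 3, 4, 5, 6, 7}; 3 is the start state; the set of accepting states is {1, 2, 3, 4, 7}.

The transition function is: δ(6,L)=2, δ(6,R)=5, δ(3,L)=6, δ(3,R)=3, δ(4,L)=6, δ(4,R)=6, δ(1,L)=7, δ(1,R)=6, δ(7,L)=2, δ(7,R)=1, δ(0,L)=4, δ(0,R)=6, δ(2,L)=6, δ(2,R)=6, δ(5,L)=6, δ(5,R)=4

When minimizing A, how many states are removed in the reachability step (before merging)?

Starting at 3 and following transitions, the reachable set is {2, 3, 4, 5, 6}. That leaves 0, 1, 7 unreachable — 3 in total.

3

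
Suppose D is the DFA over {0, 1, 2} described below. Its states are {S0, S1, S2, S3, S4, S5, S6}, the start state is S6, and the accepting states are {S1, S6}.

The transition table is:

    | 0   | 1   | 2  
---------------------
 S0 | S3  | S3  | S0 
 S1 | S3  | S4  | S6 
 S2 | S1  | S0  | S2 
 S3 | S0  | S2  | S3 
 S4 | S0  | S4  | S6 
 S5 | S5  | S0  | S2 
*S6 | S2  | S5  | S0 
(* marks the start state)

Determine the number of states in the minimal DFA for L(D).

7

All states are reachable from the start state.
P0 = {S1,S6} | {S0,S2,S3,S4,S5}.
Refine {S1,S6} on symbol 2: members go to different blocks, giving {S1} and {S6}.
Refine {S0,S2,S3,S4,S5} on symbol 0: members go to different blocks, giving {S0,S3,S4,S5} and {S2}.
Split {S0,S3,S4,S5} by δ(·,1) → {S0,S4,S5} and {S3}.
On input 0, block {S0,S4,S5} splits into {S4,S5} and {S0}.
Split {S4,S5} by δ(·,0) → {S4} and {S5}.
The partition is now stable with 7 blocks: {S1} | {S4} | {S6} | {S2} | {S3} | {S0} | {S5}.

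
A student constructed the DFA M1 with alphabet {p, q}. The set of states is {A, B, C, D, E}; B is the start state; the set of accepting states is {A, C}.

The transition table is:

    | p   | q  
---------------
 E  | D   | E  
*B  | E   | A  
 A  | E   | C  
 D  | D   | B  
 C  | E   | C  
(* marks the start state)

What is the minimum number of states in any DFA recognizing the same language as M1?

4

Initial partition by acceptance: {A,C} | {B,D,E}.
Split {B,D,E} by δ(·,q) → {D,E} and {B}.
Refine {D,E} on symbol q: members go to different blocks, giving {D} and {E}.
No further refinement is possible. Final partition (4 blocks): {A,C} | {D} | {B} | {E}.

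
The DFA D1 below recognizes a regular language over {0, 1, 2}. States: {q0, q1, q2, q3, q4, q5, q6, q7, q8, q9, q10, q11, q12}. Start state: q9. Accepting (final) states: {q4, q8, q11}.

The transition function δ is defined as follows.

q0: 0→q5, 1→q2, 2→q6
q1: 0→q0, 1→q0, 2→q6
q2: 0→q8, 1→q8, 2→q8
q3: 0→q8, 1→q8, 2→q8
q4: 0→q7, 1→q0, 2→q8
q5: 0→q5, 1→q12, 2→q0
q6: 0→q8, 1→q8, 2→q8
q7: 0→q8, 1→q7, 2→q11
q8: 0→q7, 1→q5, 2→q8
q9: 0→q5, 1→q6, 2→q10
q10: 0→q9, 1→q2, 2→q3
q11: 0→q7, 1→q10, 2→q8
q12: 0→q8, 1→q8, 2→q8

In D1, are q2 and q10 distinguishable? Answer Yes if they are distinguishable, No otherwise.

States {q1,q4} cannot be reached from the start state, so discard them.
P0 = {q8,q11} | {q0,q2,q3,q5,q6,q7,q9,q10,q12}.
Split {q0,q2,q3,q5,q6,q7,q9,q10,q12} by δ(·,0) → {q2,q3,q6,q7,q12} and {q0,q5,q9,q10}.
Refine {q2,q3,q6,q7,q12} on symbol 1: members go to different blocks, giving {q2,q3,q6,q12} and {q7}.
Split {q0,q5,q9,q10} by δ(·,2) → {q0,q10} and {q5,q9}.
On input 1, block {q8,q11} splits into {q8} and {q11}.
No further refinement is possible. Final partition (6 blocks): {q8} | {q2,q3,q6,q12} | {q0,q10} | {q7} | {q5,q9} | {q11}.
q2 and q10 end up in different blocks, so they are distinguishable. For instance, the string '0' is accepted from only q2.

Yes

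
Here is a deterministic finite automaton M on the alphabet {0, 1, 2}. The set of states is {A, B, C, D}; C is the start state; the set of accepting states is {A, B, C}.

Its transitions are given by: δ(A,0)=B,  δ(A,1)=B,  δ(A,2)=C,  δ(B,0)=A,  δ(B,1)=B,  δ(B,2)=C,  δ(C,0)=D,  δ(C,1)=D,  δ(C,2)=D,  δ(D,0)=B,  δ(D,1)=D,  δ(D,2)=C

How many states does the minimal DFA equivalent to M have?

3

P0 = {A,B,C} | {D}.
Split {A,B,C} by δ(·,0) → {A,B} and {C}.
Stable partition: {A,B} | {D} | {C} — 3 equivalence classes.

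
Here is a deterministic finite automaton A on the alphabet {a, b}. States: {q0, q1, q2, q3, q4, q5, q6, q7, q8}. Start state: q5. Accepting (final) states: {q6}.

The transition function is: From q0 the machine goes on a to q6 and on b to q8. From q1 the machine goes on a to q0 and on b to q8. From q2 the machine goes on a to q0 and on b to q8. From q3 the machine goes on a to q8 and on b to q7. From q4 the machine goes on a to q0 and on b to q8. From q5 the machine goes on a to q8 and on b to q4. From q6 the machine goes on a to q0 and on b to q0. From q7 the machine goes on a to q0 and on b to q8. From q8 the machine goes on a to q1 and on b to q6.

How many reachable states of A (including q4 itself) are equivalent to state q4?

States {q2,q3,q7} cannot be reached from the start state, so discard them.
P0 = {q6} | {q0,q1,q4,q5,q8}.
Split {q0,q1,q4,q5,q8} by δ(·,a) → {q1,q4,q5,q8} and {q0}.
Refine {q1,q4,q5,q8} on symbol a: members go to different blocks, giving {q1,q4} and {q5,q8}.
On input a, block {q5,q8} splits into {q5} and {q8}.
No further refinement is possible. Final partition (5 blocks): {q6} | {q1,q4} | {q0} | {q5} | {q8}.
State q4 belongs to the block {q1,q4}, which has 2 states.

2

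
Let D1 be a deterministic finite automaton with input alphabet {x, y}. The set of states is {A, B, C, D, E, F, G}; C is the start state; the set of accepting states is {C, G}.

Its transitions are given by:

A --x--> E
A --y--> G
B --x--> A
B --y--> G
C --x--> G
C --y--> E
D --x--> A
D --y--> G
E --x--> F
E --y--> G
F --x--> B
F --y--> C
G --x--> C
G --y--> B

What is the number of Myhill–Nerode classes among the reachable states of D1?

States {D} cannot be reached from the start state, so discard them.
P0 = {C,G} | {A,B,E,F}.
Stable partition: {C,G} | {A,B,E,F} — 2 equivalence classes.

2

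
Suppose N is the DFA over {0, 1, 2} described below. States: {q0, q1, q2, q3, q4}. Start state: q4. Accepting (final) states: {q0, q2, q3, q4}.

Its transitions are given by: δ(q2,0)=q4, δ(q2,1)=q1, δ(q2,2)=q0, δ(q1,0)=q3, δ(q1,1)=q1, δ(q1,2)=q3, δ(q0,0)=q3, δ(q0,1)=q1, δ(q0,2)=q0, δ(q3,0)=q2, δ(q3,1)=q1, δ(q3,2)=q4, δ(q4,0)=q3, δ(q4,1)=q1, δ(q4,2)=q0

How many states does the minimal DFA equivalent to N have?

Every state is reachable, so we keep all 5.
Initial partition by acceptance: {q0,q2,q3,q4} | {q1}.
The partition is now stable with 2 blocks: {q0,q2,q3,q4} | {q1}.

2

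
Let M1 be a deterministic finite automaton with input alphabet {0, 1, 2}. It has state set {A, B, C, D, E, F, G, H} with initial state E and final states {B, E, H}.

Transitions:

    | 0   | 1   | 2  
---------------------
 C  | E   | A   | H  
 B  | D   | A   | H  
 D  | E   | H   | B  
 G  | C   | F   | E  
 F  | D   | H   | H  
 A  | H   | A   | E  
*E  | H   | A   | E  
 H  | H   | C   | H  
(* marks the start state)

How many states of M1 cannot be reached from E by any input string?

4

Starting at E and following transitions, the reachable set is {A, C, E, H}. That leaves B, D, F, G unreachable — 4 in total.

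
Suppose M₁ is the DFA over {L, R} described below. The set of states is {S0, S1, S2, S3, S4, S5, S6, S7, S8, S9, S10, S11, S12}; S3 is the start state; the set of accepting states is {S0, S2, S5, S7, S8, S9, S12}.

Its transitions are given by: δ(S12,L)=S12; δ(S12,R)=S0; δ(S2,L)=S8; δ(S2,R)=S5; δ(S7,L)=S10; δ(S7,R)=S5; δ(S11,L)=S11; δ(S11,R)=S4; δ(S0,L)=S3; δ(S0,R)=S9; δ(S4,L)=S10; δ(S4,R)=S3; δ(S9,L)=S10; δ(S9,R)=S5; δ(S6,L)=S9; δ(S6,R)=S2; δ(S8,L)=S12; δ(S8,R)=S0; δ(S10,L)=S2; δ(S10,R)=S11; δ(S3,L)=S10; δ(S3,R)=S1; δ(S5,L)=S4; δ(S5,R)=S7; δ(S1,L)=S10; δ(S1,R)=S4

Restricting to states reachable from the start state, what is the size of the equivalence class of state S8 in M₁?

Reachable states from the start: {S0,S1,S2,S3,S4,S5,S7,S8,S9,S10,S11,S12}. Unreachable: {S6} — drop them.
Initial partition by acceptance: {S0,S2,S5,S7,S8,S9,S12} | {S1,S3,S4,S10,S11}.
On input L, block {S0,S2,S5,S7,S8,S9,S12} splits into {S0,S5,S7,S9} and {S2,S8,S12}.
On input L, block {S1,S3,S4,S10,S11} splits into {S1,S3,S4,S11} and {S10}.
Refine {S0,S5,S7,S9} on symbol L: members go to different blocks, giving {S0,S5} and {S7,S9}.
On input L, block {S1,S3,S4,S11} splits into {S1,S3,S4} and {S11}.
The partition is now stable with 6 blocks: {S0,S5} | {S1,S3,S4} | {S2,S8,S12} | {S10} | {S7,S9} | {S11}.
State S8 belongs to the block {S2,S8,S12}, which has 3 states.

3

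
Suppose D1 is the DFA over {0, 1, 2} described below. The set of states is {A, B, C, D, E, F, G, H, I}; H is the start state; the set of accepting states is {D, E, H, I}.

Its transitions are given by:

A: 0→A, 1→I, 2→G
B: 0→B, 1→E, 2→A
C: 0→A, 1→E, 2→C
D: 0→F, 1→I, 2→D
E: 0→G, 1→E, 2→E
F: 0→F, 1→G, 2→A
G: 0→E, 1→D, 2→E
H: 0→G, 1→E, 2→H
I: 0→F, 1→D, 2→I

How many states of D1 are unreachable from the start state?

2

No path from H leads to B, C; the other 7 states are all reachable.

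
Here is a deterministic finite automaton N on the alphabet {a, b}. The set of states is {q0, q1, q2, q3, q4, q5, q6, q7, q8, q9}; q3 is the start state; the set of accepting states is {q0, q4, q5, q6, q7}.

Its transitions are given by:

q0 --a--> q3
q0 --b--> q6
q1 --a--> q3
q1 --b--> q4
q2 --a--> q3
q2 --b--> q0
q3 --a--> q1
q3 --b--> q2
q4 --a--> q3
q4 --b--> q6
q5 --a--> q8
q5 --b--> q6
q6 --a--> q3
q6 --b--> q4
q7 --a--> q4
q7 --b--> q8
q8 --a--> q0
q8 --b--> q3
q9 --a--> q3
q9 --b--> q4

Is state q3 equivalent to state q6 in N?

No

First remove the unreachable states {q5,q7,q8,q9}; 6 states remain.
P0 = {q0,q4,q6} | {q1,q2,q3}.
On input b, block {q1,q2,q3} splits into {q1,q2} and {q3}.
Stable partition: {q0,q4,q6} | {q1,q2} | {q3} — 3 equivalence classes.
q3 and q6 end up in different blocks, so they are distinguishable. For instance, the string 'ε' is accepted from only q6.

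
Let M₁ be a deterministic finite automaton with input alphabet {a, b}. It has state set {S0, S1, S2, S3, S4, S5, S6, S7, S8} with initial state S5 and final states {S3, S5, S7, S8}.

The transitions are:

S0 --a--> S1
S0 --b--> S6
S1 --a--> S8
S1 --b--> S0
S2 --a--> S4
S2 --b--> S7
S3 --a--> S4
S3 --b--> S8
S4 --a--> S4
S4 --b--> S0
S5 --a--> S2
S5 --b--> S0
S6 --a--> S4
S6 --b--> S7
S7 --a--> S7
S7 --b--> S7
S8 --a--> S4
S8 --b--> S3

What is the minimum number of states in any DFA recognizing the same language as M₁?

7

Start with accepting vs non-accepting: {S3,S5,S7,S8} | {S0,S1,S2,S4,S6}.
Split {S3,S5,S7,S8} by δ(·,a) → {S3,S5,S8} and {S7}.
Refine {S3,S5,S8} on symbol b: members go to different blocks, giving {S3,S8} and {S5}.
Refine {S0,S1,S2,S4,S6} on symbol a: members go to different blocks, giving {S0,S2,S4,S6} and {S1}.
Refine {S0,S2,S4,S6} on symbol a: members go to different blocks, giving {S2,S4,S6} and {S0}.
On input b, block {S2,S4,S6} splits into {S2,S6} and {S4}.
The partition is now stable with 7 blocks: {S3,S8} | {S2,S6} | {S7} | {S5} | {S1} | {S0} | {S4}.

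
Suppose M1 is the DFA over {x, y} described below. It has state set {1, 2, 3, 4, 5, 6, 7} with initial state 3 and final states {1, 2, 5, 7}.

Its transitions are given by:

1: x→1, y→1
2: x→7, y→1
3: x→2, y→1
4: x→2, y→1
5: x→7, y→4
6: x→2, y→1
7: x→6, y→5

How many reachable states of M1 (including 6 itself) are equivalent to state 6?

Start with accepting vs non-accepting: {1,2,5,7} | {3,4,6}.
Split {1,2,5,7} by δ(·,x) → {1,2,5} and {7}.
On input x, block {1,2,5} splits into {2,5} and {1}.
Refine {2,5} on symbol y: members go to different blocks, giving {2} and {5}.
Stable partition: {2} | {3,4,6} | {7} | {1} | {5} — 5 equivalence classes.
State 6 belongs to the block {3,4,6}, which has 3 states.

3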